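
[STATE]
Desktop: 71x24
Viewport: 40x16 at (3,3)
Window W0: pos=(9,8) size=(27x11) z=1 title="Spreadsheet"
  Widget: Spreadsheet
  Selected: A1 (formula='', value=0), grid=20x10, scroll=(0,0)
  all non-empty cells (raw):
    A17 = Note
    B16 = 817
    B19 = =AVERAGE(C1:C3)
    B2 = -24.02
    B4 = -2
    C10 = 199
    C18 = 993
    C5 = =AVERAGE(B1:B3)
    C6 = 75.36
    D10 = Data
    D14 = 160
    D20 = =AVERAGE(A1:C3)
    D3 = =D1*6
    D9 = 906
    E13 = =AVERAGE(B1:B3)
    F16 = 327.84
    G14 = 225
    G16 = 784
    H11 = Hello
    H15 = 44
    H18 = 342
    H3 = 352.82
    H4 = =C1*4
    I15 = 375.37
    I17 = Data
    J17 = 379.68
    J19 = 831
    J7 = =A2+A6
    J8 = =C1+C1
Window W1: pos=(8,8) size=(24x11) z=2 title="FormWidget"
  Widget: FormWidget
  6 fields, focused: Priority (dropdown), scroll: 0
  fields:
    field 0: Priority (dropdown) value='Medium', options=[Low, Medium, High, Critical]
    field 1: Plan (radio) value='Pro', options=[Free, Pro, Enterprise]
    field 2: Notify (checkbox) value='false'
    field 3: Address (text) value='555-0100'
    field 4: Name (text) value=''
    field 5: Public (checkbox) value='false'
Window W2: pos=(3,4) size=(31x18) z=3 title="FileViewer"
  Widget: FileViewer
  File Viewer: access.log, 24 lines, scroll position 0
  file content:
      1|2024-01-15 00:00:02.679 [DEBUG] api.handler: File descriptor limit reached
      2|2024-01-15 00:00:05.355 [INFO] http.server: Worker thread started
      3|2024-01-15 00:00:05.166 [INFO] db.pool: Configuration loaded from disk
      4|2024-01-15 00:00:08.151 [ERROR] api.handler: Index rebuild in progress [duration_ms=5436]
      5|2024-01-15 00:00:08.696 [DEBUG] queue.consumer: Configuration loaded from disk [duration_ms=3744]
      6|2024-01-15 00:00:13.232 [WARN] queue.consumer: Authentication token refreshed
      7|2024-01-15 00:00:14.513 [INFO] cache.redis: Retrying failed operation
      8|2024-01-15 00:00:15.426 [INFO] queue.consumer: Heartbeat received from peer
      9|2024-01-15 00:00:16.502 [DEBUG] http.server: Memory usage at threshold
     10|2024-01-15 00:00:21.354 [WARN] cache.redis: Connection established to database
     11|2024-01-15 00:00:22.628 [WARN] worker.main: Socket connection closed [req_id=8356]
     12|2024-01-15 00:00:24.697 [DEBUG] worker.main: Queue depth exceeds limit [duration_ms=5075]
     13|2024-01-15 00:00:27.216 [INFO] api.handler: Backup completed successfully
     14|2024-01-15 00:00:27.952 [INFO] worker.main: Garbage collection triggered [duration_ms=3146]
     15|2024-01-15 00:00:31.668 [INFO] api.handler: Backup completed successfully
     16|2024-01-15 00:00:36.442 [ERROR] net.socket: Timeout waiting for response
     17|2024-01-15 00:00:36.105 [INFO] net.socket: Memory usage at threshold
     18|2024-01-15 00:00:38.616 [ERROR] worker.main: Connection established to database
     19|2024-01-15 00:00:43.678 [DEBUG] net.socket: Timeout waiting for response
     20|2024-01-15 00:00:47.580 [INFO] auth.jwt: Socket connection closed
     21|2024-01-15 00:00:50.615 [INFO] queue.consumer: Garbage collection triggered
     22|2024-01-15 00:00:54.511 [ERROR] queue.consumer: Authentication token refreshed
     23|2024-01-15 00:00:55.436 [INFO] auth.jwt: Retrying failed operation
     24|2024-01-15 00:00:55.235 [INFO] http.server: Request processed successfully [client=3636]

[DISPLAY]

                                        
┏━━━━━━━━━━━━━━━━━━━━━━━━━━━━━┓         
┃ FileViewer                  ┃         
┠─────────────────────────────┨         
┃2024-01-15 00:00:02.679 [DEB▲┃         
┃2024-01-15 00:00:05.355 [INF█┃━┓       
┃2024-01-15 00:00:05.166 [INF░┃ ┃       
┃2024-01-15 00:00:08.151 [ERR░┃─┨       
┃2024-01-15 00:00:08.696 [DEB░┃ ┃       
┃2024-01-15 00:00:13.232 [WAR░┃ ┃       
┃2024-01-15 00:00:14.513 [INF░┃-┃       
┃2024-01-15 00:00:15.426 [INF░┃ ┃       
┃2024-01-15 00:00:16.502 [DEB░┃ ┃       
┃2024-01-15 00:00:21.354 [WAR░┃ ┃       
┃2024-01-15 00:00:22.628 [WAR░┃ ┃       
┃2024-01-15 00:00:24.697 [DEB░┃━┛       


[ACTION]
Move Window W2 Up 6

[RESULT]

┃2024-01-15 00:00:02.679 [DEB▲┃         
┃2024-01-15 00:00:05.355 [INF█┃         
┃2024-01-15 00:00:05.166 [INF░┃         
┃2024-01-15 00:00:08.151 [ERR░┃         
┃2024-01-15 00:00:08.696 [DEB░┃         
┃2024-01-15 00:00:13.232 [WAR░┃━┓       
┃2024-01-15 00:00:14.513 [INF░┃ ┃       
┃2024-01-15 00:00:15.426 [INF░┃─┨       
┃2024-01-15 00:00:16.502 [DEB░┃ ┃       
┃2024-01-15 00:00:21.354 [WAR░┃ ┃       
┃2024-01-15 00:00:22.628 [WAR░┃-┃       
┃2024-01-15 00:00:24.697 [DEB░┃ ┃       
┃2024-01-15 00:00:27.216 [INF░┃ ┃       
┃2024-01-15 00:00:27.952 [INF▼┃ ┃       
┗━━━━━━━━━━━━━━━━━━━━━━━━━━━━━┛ ┃       
     ┗━━━━━━━━━━━━━━━━━━━━━━┛━━━┛       


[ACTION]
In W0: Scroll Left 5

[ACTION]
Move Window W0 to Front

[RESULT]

┃2024-01-15 00:00:02.679 [DEB▲┃         
┃2024-01-15 00:00:05.355 [INF█┃         
┃2024-01-15 00:00:05.166 [INF░┃         
┃2024-01-15 00:00:08.151 [ERR░┃         
┃2024-01-15 00:00:08.696 [DEB░┃         
┃2024-┏━━━━━━━━━━━━━━━━━━━━━━━━━┓       
┃2024-┃ Spreadsheet             ┃       
┃2024-┠─────────────────────────┨       
┃2024-┃A1:                      ┃       
┃2024-┃       A       B       C ┃       
┃2024-┃-------------------------┃       
┃2024-┃  1      [0]       0     ┃       
┃2024-┃  2        0  -24.02     ┃       
┃2024-┃  3        0       0     ┃       
┗━━━━━┃  4        0      -2     ┃       
     ┗┗━━━━━━━━━━━━━━━━━━━━━━━━━┛       


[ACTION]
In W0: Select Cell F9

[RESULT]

┃2024-01-15 00:00:02.679 [DEB▲┃         
┃2024-01-15 00:00:05.355 [INF█┃         
┃2024-01-15 00:00:05.166 [INF░┃         
┃2024-01-15 00:00:08.151 [ERR░┃         
┃2024-01-15 00:00:08.696 [DEB░┃         
┃2024-┏━━━━━━━━━━━━━━━━━━━━━━━━━┓       
┃2024-┃ Spreadsheet             ┃       
┃2024-┠─────────────────────────┨       
┃2024-┃F9:                      ┃       
┃2024-┃       A       B       C ┃       
┃2024-┃-------------------------┃       
┃2024-┃  1        0       0     ┃       
┃2024-┃  2        0  -24.02     ┃       
┃2024-┃  3        0       0     ┃       
┗━━━━━┃  4        0      -2     ┃       
     ┗┗━━━━━━━━━━━━━━━━━━━━━━━━━┛       


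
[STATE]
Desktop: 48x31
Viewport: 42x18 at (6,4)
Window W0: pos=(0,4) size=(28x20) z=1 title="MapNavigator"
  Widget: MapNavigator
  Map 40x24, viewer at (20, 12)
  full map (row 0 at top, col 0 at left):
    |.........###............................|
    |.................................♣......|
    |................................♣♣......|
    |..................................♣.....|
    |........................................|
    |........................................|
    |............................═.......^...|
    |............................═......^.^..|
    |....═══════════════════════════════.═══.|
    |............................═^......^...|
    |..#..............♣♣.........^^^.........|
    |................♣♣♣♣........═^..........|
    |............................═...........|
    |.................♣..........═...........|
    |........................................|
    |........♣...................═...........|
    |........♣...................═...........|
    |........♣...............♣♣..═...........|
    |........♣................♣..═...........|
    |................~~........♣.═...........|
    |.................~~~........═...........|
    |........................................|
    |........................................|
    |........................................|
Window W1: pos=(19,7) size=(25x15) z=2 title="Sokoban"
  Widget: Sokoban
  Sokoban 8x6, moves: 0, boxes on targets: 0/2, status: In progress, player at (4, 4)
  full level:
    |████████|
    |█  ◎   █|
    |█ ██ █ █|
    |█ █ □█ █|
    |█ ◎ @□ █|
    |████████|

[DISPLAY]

━━━━━━━━━━━━━━━━━━━━━┓                    
avigator             ┃                    
─────────────────────┨                    
.............┏━━━━━━━━━━━━━━━━━━━━━━━┓    
.............┃ Sokoban               ┃    
.............┠───────────────────────┨    
.............┃████████               ┃    
═════════════┃█  ◎   █               ┃    
.............┃█ ██ █ █               ┃    
.....♣♣......┃█ █ □█ █               ┃    
....♣♣♣♣.....┃█ ◎ @□ █               ┃    
........@....┃████████               ┃    
.....♣.......┃Moves: 0  0/2          ┃    
.............┃                       ┃    
.............┃                       ┃    
.............┃                       ┃    
............♣┃                       ┃    
.............┗━━━━━━━━━━━━━━━━━━━━━━━┛    


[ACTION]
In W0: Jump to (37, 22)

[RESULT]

━━━━━━━━━━━━━━━━━━━━━┓                    
avigator             ┃                    
─────────────────────┨                    
...........  ┏━━━━━━━━━━━━━━━━━━━━━━━┓    
...........  ┃ Sokoban               ┃    
...........  ┠───────────────────────┨    
...........  ┃████████               ┃    
...........  ┃█  ◎   █               ┃    
...........  ┃█ ██ █ █               ┃    
...........  ┃█ █ □█ █               ┃    
...........  ┃█ ◎ @□ █               ┃    
........@..  ┃████████               ┃    
...........  ┃Moves: 0  0/2          ┃    
             ┃                       ┃    
             ┃                       ┃    
             ┃                       ┃    
             ┃                       ┃    
             ┗━━━━━━━━━━━━━━━━━━━━━━━┛    


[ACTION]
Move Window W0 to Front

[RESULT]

━━━━━━━━━━━━━━━━━━━━━┓                    
avigator             ┃                    
─────────────────────┨                    
...........          ┃━━━━━━━━━━━━━━━┓    
...........          ┃               ┃    
...........          ┃───────────────┨    
...........          ┃               ┃    
...........          ┃               ┃    
...........          ┃               ┃    
...........          ┃               ┃    
...........          ┃               ┃    
........@..          ┃               ┃    
...........          ┃  0/2          ┃    
                     ┃               ┃    
                     ┃               ┃    
                     ┃               ┃    
                     ┃               ┃    
                     ┃━━━━━━━━━━━━━━━┛    


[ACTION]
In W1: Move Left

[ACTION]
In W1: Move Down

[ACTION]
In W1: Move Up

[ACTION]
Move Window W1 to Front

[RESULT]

━━━━━━━━━━━━━━━━━━━━━┓                    
avigator             ┃                    
─────────────────────┨                    
...........  ┏━━━━━━━━━━━━━━━━━━━━━━━┓    
...........  ┃ Sokoban               ┃    
...........  ┠───────────────────────┨    
...........  ┃████████               ┃    
...........  ┃█  ◎   █               ┃    
...........  ┃█ ██ █ █               ┃    
...........  ┃█ █@□█ █               ┃    
...........  ┃█ ◎  □ █               ┃    
........@..  ┃████████               ┃    
...........  ┃Moves: 2  0/2          ┃    
             ┃                       ┃    
             ┃                       ┃    
             ┃                       ┃    
             ┃                       ┃    
             ┗━━━━━━━━━━━━━━━━━━━━━━━┛    


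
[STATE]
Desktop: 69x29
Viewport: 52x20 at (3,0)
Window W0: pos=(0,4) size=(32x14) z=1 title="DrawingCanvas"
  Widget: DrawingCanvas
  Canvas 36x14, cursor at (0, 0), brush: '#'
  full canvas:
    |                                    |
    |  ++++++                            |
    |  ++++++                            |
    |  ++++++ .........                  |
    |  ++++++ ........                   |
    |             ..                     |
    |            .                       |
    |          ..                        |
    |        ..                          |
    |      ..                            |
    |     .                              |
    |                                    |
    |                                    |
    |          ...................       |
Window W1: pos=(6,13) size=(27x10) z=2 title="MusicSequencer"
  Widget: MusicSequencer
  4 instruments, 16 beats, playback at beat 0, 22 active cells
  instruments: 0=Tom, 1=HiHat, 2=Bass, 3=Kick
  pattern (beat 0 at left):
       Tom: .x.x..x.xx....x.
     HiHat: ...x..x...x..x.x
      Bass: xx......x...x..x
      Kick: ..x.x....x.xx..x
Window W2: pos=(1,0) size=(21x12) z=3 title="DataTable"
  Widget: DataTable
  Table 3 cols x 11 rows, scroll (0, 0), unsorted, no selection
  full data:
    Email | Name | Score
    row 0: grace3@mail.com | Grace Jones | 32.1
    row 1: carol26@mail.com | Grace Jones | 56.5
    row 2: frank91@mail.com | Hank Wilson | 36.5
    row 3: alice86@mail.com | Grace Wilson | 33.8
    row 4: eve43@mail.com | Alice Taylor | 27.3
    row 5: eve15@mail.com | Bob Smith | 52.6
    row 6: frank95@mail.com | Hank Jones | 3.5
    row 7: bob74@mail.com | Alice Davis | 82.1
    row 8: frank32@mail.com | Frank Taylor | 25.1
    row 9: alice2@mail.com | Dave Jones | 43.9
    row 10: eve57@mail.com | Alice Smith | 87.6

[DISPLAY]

━━━━━━━━━━━━━━━━━━┓                                 
DataTable         ┃                                 
──────────────────┨                                 
mail           │Na┃                                 
───────────────┼──┃━━━━━━━━━┓                       
race3@mail.com │Gr┃         ┃                       
arol26@mail.com│Gr┃─────────┨                       
rank91@mail.com│Ha┃         ┃                       
lice86@mail.com│Gr┃         ┃                       
ve43@mail.com  │Al┃         ┃                       
ve15@mail.com  │Bo┃         ┃                       
━━━━━━━━━━━━━━━━━━┛         ┃                       
           ..               ┃                       
   ┏━━━━━━━━━━━━━━━━━━━━━━━━━┓                      
   ┃ MusicSequencer          ┃                      
   ┠─────────────────────────┨                      
   ┃      ▼123456789012345   ┃                      
━━━┃   Tom·█·█··█·██····█·   ┃                      
   ┃ HiHat···█··█···█··█·█   ┃                      
   ┃  Bass██······█···█··█   ┃                      


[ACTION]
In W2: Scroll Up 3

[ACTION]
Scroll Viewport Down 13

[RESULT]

ve43@mail.com  │Al┃         ┃                       
ve15@mail.com  │Bo┃         ┃                       
━━━━━━━━━━━━━━━━━━┛         ┃                       
           ..               ┃                       
   ┏━━━━━━━━━━━━━━━━━━━━━━━━━┓                      
   ┃ MusicSequencer          ┃                      
   ┠─────────────────────────┨                      
   ┃      ▼123456789012345   ┃                      
━━━┃   Tom·█·█··█·██····█·   ┃                      
   ┃ HiHat···█··█···█··█·█   ┃                      
   ┃  Bass██······█···█··█   ┃                      
   ┃  Kick··█·█····█·██··█   ┃                      
   ┃                         ┃                      
   ┗━━━━━━━━━━━━━━━━━━━━━━━━━┛                      
                                                    
                                                    
                                                    
                                                    
                                                    
                                                    


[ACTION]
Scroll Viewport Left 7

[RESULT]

┃┃eve43@mail.com  │Al┃         ┃                    
┃┃eve15@mail.com  │Bo┃         ┃                    
┃┗━━━━━━━━━━━━━━━━━━━┛         ┃                    
┃             ..               ┃                    
┃     ┏━━━━━━━━━━━━━━━━━━━━━━━━━┓                   
┃     ┃ MusicSequencer          ┃                   
┃     ┠─────────────────────────┨                   
┃     ┃      ▼123456789012345   ┃                   
┗━━━━━┃   Tom·█·█··█·██····█·   ┃                   
      ┃ HiHat···█··█···█··█·█   ┃                   
      ┃  Bass██······█···█··█   ┃                   
      ┃  Kick··█·█····█·██··█   ┃                   
      ┃                         ┃                   
      ┗━━━━━━━━━━━━━━━━━━━━━━━━━┛                   
                                                    
                                                    
                                                    
                                                    
                                                    
                                                    


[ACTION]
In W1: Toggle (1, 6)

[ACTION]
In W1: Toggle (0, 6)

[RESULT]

┃┃eve43@mail.com  │Al┃         ┃                    
┃┃eve15@mail.com  │Bo┃         ┃                    
┃┗━━━━━━━━━━━━━━━━━━━┛         ┃                    
┃             ..               ┃                    
┃     ┏━━━━━━━━━━━━━━━━━━━━━━━━━┓                   
┃     ┃ MusicSequencer          ┃                   
┃     ┠─────────────────────────┨                   
┃     ┃      ▼123456789012345   ┃                   
┗━━━━━┃   Tom·█·█····██····█·   ┃                   
      ┃ HiHat···█······█··█·█   ┃                   
      ┃  Bass██······█···█··█   ┃                   
      ┃  Kick··█·█····█·██··█   ┃                   
      ┃                         ┃                   
      ┗━━━━━━━━━━━━━━━━━━━━━━━━━┛                   
                                                    
                                                    
                                                    
                                                    
                                                    
                                                    


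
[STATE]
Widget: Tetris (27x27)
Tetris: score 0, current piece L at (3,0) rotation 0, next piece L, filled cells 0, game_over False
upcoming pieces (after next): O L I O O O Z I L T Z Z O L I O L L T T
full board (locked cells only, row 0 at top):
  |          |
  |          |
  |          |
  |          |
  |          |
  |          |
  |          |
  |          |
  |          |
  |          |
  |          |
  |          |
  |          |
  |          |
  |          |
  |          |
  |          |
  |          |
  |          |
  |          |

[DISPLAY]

     ▒    │Next:           
   ▒▒▒    │  ▒             
          │▒▒▒             
          │                
          │                
          │                
          │Score:          
          │0               
          │                
          │                
          │                
          │                
          │                
          │                
          │                
          │                
          │                
          │                
          │                
          │                
          │                
          │                
          │                
          │                
          │                
          │                
          │                


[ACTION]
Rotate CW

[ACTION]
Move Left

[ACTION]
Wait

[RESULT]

          │Next:           
  ▒       │  ▒             
  ▒       │▒▒▒             
  ▒▒      │                
          │                
          │                
          │Score:          
          │0               
          │                
          │                
          │                
          │                
          │                
          │                
          │                
          │                
          │                
          │                
          │                
          │                
          │                
          │                
          │                
          │                
          │                
          │                
          │                


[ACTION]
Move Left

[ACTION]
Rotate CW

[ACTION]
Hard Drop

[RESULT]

     ▒    │Next:           
   ▒▒▒    │▓▓              
          │▓▓              
          │                
          │                
          │                
          │Score:          
          │0               
          │                
          │                
          │                
          │                
          │                
          │                
          │                
          │                
          │                
          │                
 ▒▒▒      │                
 ▒        │                
          │                
          │                
          │                
          │                
          │                
          │                
          │                


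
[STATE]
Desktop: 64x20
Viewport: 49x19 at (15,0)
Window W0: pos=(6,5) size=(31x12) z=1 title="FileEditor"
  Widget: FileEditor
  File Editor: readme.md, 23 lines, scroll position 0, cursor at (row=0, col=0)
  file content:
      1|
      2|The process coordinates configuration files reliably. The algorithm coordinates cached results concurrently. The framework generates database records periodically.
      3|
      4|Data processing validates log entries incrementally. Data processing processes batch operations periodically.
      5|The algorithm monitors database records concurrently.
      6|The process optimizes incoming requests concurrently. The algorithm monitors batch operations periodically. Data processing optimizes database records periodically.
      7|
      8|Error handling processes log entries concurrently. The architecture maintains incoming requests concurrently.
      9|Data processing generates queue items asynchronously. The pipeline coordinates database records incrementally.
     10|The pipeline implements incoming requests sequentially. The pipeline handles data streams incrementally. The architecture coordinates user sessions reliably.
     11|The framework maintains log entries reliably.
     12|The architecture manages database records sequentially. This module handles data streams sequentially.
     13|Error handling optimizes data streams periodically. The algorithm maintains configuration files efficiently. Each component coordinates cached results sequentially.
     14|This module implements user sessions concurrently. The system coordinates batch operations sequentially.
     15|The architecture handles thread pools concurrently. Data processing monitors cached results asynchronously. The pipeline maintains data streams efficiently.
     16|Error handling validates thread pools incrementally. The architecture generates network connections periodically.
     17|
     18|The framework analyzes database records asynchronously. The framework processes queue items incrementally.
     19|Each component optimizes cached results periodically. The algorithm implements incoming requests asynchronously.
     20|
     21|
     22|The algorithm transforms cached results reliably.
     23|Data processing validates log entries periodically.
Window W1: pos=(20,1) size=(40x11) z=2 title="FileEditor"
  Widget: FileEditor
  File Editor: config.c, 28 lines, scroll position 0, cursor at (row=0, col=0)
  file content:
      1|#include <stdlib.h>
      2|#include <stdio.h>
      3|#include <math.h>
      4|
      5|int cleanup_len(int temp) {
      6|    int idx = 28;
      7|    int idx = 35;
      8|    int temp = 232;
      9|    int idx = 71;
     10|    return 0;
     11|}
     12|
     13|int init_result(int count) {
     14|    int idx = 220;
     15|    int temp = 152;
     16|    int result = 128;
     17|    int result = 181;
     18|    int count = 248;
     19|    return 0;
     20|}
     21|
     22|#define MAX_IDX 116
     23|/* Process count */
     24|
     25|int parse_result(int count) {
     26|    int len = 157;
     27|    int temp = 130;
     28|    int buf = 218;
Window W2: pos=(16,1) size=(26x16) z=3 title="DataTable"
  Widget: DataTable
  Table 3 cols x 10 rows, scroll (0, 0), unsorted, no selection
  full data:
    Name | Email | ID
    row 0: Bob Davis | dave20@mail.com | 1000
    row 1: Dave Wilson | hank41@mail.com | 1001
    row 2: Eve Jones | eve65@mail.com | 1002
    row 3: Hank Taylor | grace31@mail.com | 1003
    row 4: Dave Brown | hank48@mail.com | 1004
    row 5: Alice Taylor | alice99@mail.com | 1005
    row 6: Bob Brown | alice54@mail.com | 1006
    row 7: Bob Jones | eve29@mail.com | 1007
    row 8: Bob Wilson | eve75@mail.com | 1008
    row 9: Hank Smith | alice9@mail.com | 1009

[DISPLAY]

                                                 
 ┏━━━━━━━━━━━━━━━━━━━━━━━━┓━━━━━━━━━━━━━━━━━┓    
 ┃ DataTable              ┃                 ┃    
 ┠────────────────────────┨─────────────────┨    
 ┃Name        │Email      ┃                ▲┃    
━┃────────────┼───────────┃                █┃    
t┃Bob Davis   │dave20@mail┃                ░┃    
─┃Dave Wilson │hank41@mail┃                ░┃    
 ┃Eve Jones   │eve65@mail.┃emp) {          ░┃    
e┃Hank Taylor │grace31@mai┃                ░┃    
 ┃Dave Brown  │hank48@mail┃                ▼┃    
c┃Alice Taylor│alice99@mai┃━━━━━━━━━━━━━━━━━┛    
r┃Bob Brown   │alice54@mai┃                      
e┃Bob Jones   │eve29@mail.┃                      
 ┃Bob Wilson  │eve75@mail.┃                      
n┃Hank Smith  │alice9@mail┃                      
━┗━━━━━━━━━━━━━━━━━━━━━━━━┛                      
                                                 
                                                 


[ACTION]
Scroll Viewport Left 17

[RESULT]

                                                 
                ┏━━━━━━━━━━━━━━━━━━━━━━━━┓━━━━━━━
                ┃ DataTable              ┃       
                ┠────────────────────────┨───────
                ┃Name        │Email      ┃       
      ┏━━━━━━━━━┃────────────┼───────────┃       
      ┃ FileEdit┃Bob Davis   │dave20@mail┃       
      ┠─────────┃Dave Wilson │hank41@mail┃       
      ┃█        ┃Eve Jones   │eve65@mail.┃emp) { 
      ┃The proce┃Hank Taylor │grace31@mai┃       
      ┃         ┃Dave Brown  │hank48@mail┃       
      ┃Data proc┃Alice Taylor│alice99@mai┃━━━━━━━
      ┃The algor┃Bob Brown   │alice54@mai┃       
      ┃The proce┃Bob Jones   │eve29@mail.┃       
      ┃         ┃Bob Wilson  │eve75@mail.┃       
      ┃Error han┃Hank Smith  │alice9@mail┃       
      ┗━━━━━━━━━┗━━━━━━━━━━━━━━━━━━━━━━━━┛       
                                                 
                                                 


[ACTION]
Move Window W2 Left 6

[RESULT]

                                                 
          ┏━━━━━━━━━━━━━━━━━━━━━━━━┓━━━━━━━━━━━━━
          ┃ DataTable              ┃             
          ┠────────────────────────┨─────────────
          ┃Name        │Email      ┃b.h>         
      ┏━━━┃────────────┼───────────┃.h>          
      ┃ Fi┃Bob Davis   │dave20@mail┃h>           
      ┠───┃Dave Wilson │hank41@mail┃             
      ┃█  ┃Eve Jones   │eve65@mail.┃(int temp) { 
      ┃The┃Hank Taylor │grace31@mai┃8;           
      ┃   ┃Dave Brown  │hank48@mail┃5;           
      ┃Dat┃Alice Taylor│alice99@mai┃━━━━━━━━━━━━━
      ┃The┃Bob Brown   │alice54@mai┃┃            
      ┃The┃Bob Jones   │eve29@mail.┃┃            
      ┃   ┃Bob Wilson  │eve75@mail.┃┃            
      ┃Err┃Hank Smith  │alice9@mail┃┃            
      ┗━━━┗━━━━━━━━━━━━━━━━━━━━━━━━┛┛            
                                                 
                                                 


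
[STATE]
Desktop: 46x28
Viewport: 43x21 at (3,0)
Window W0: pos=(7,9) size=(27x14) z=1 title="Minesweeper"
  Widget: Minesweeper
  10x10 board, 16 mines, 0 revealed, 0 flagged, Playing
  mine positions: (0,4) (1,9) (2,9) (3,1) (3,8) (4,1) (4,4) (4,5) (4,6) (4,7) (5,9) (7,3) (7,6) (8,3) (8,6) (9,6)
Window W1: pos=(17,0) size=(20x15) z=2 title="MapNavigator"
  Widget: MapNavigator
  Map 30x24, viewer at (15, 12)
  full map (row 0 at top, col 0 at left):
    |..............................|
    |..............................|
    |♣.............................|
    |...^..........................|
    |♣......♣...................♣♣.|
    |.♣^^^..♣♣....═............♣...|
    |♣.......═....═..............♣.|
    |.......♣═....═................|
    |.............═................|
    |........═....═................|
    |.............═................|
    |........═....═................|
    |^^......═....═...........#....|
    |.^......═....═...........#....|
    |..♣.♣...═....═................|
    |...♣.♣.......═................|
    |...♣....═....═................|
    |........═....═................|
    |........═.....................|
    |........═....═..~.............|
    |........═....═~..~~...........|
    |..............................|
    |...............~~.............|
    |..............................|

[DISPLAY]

              ┏━━━━━━━━━━━━━━━━━━┓         
              ┃ MapNavigator     ┃         
              ┠──────────────────┨         
              ┃.♣═....═..........┃         
              ┃.......═..........┃         
              ┃..═....═..........┃         
              ┃.......═..........┃         
              ┃..═....═..........┃         
              ┃..═....═.@........┃         
    ┏━━━━━━━━━┃..═....═..........┃         
    ┃ Mineswee┃..═....═..........┃         
    ┠─────────┃.......═..........┃         
    ┃■■■■■■■■■┃..═....═..........┃         
    ┃■■■■■■■■■┃..═....═..........┃         
    ┃■■■■■■■■■┗━━━━━━━━━━━━━━━━━━┛         
    ┃■■■■■■■■■■               ┃            
    ┃■■■■■■■■■■               ┃            
    ┃■■■■■■■■■■               ┃            
    ┃■■■■■■■■■■               ┃            
    ┃■■■■■■■■■■               ┃            
    ┃■■■■■■■■■■               ┃            


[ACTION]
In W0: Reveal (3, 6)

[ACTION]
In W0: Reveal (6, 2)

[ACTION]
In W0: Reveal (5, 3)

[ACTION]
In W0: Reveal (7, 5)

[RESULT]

              ┏━━━━━━━━━━━━━━━━━━┓         
              ┃ MapNavigator     ┃         
              ┠──────────────────┨         
              ┃.♣═....═..........┃         
              ┃.......═..........┃         
              ┃..═....═..........┃         
              ┃.......═..........┃         
              ┃..═....═..........┃         
              ┃..═....═.@........┃         
    ┏━━━━━━━━━┃..═....═..........┃         
    ┃ Mineswee┃..═....═..........┃         
    ┠─────────┃.......═..........┃         
    ┃■■■■■■■■■┃..═....═..........┃         
    ┃■■■■■■■■■┃..═....═..........┃         
    ┃■■■■■■■■■┗━━━━━━━━━━━━━━━━━━┛         
    ┃■■■■■■3■■■               ┃            
    ┃■■■■■■■■■■               ┃            
    ┃■■■1■■■■■■               ┃            
    ┃■■1■■■■■■■               ┃            
    ┃■■■■■2■■■■               ┃            
    ┃■■■■■■■■■■               ┃            


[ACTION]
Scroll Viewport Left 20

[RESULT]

                 ┏━━━━━━━━━━━━━━━━━━┓      
                 ┃ MapNavigator     ┃      
                 ┠──────────────────┨      
                 ┃.♣═....═..........┃      
                 ┃.......═..........┃      
                 ┃..═....═..........┃      
                 ┃.......═..........┃      
                 ┃..═....═..........┃      
                 ┃..═....═.@........┃      
       ┏━━━━━━━━━┃..═....═..........┃      
       ┃ Mineswee┃..═....═..........┃      
       ┠─────────┃.......═..........┃      
       ┃■■■■■■■■■┃..═....═..........┃      
       ┃■■■■■■■■■┃..═....═..........┃      
       ┃■■■■■■■■■┗━━━━━━━━━━━━━━━━━━┛      
       ┃■■■■■■3■■■               ┃         
       ┃■■■■■■■■■■               ┃         
       ┃■■■1■■■■■■               ┃         
       ┃■■1■■■■■■■               ┃         
       ┃■■■■■2■■■■               ┃         
       ┃■■■■■■■■■■               ┃         


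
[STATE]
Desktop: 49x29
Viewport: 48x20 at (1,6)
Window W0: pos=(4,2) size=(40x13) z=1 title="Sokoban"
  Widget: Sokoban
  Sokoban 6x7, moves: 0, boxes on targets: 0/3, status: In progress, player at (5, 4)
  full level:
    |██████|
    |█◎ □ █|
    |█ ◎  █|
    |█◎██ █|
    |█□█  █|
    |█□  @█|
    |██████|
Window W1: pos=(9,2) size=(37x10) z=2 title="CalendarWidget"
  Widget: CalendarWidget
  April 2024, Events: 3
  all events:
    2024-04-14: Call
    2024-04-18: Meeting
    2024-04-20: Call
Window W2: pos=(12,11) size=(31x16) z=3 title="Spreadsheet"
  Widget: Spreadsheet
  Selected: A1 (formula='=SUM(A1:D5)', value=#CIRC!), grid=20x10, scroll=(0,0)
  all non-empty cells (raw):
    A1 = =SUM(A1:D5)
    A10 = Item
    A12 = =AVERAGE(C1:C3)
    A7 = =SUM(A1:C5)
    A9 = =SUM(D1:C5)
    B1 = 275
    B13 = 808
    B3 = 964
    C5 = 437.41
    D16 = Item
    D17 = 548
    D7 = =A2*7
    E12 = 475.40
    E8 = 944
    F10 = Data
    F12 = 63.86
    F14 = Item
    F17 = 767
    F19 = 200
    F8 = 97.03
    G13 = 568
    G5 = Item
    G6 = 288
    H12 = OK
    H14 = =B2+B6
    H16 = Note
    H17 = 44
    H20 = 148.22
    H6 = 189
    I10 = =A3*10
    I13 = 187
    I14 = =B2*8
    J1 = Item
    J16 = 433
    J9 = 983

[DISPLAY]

   ┃█◎ □┃Mo Tu We Th Fr Sa Su               ┃   
   ┃█ ◎ ┃ 1  2  3  4  5  6  7               ┃   
   ┃█◎██┃ 8  9 10 11 12 13 14*              ┃   
   ┃█□█ ┃15 16 17 18* 19 20* 21             ┃   
   ┃█□  ┃22 23 24 25 26 27 28               ┃   
   ┃████┗━━┏━━━━━━━━━━━━━━━━━━━━━━━━━━━━━┓━━┛   
   ┃Moves: ┃ Spreadsheet                 ┃┃     
   ┃       ┠─────────────────────────────┨┃     
   ┗━━━━━━━┃A1: =SUM(A1:D5)              ┃┛     
           ┃       A       B       C     ┃      
           ┃-----------------------------┃      
           ┃  1 [#CIRC!]     275       0 ┃      
           ┃  2        0       0       0 ┃      
           ┃  3        0     964       0 ┃      
           ┃  4        0       0       0 ┃      
           ┃  5        0       0  437.41 ┃      
           ┃  6        0       0       0 ┃      
           ┃  7 #CIRC!         0       0 ┃      
           ┃  8        0       0       0 ┃      
           ┃  9   437.41       0       0 ┃      


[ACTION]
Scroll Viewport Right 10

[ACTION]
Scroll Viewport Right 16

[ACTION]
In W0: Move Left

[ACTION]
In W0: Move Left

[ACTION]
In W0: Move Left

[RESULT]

   ┃█◎ □┃Mo Tu We Th Fr Sa Su               ┃   
   ┃█ ◎ ┃ 1  2  3  4  5  6  7               ┃   
   ┃█◎██┃ 8  9 10 11 12 13 14*              ┃   
   ┃█□█ ┃15 16 17 18* 19 20* 21             ┃   
   ┃█□@ ┃22 23 24 25 26 27 28               ┃   
   ┃████┗━━┏━━━━━━━━━━━━━━━━━━━━━━━━━━━━━┓━━┛   
   ┃Moves: ┃ Spreadsheet                 ┃┃     
   ┃       ┠─────────────────────────────┨┃     
   ┗━━━━━━━┃A1: =SUM(A1:D5)              ┃┛     
           ┃       A       B       C     ┃      
           ┃-----------------------------┃      
           ┃  1 [#CIRC!]     275       0 ┃      
           ┃  2        0       0       0 ┃      
           ┃  3        0     964       0 ┃      
           ┃  4        0       0       0 ┃      
           ┃  5        0       0  437.41 ┃      
           ┃  6        0       0       0 ┃      
           ┃  7 #CIRC!         0       0 ┃      
           ┃  8        0       0       0 ┃      
           ┃  9   437.41       0       0 ┃      
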